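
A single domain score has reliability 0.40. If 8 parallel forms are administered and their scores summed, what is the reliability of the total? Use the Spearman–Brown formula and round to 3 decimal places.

ρ_k = kρ / (1 + (k−1)ρ) = 8·0.40 / (1 + 7·0.40) = 3.200 / 3.800 = 0.842.

0.842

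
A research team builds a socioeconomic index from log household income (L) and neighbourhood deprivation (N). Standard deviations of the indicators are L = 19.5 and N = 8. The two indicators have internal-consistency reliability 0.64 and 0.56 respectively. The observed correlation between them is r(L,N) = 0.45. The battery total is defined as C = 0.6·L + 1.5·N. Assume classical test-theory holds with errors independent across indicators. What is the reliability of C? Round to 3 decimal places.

Var(C) = 0.6²·19.5² + 1.5²·8² + 2·[0.9·19.5·8·0.45] = 280.89 + 126.36 = 407.25.
Because errors are independent across components, Cov(Tᵢ,Tⱼ) = Cov(Xᵢ,Xⱼ); the off-diagonal part of the true-score variance is the same as above.
True-score variance = [0.6²·19.5²·0.64 + 1.5²·8²·0.56] + 126.36 = 168.25 + 126.36 = 294.61.
Reliability = 294.61 / 407.25 = 0.723.

0.723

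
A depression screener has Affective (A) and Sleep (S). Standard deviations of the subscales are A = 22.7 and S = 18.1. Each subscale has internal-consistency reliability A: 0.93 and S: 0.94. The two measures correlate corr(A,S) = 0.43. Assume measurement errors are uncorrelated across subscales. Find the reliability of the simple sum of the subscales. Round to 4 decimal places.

0.9534

Var(A+S) = 22.7² + 18.1² + 2·[22.7·18.1·0.43] = 842.9 + 353.348 = 1196.25.
With uncorrelated errors the cross-covariances are all true-score covariance, so they carry over unchanged; only the diagonal terms shrink to ρᵢσᵢ².
True-score variance = [22.7²·0.93 + 18.1²·0.94] + 353.348 = 787.173 + 353.348 = 1140.52.
Reliability = 1140.52 / 1196.25 = 0.9534.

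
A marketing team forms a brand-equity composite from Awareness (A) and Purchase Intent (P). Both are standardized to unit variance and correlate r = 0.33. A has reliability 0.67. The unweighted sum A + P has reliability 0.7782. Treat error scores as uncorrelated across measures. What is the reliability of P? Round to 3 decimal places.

Var(A+P) = 2 + 2·0.33 = 2.660.
True-score variance = ρ_A + ρ_P + 2·0.33, so 0.7782 = (0.67 + ρ_P + 0.66) / 2.660.
ρ_P = 0.7782·2.660 − 0.67 − 0.66 = 0.740.

0.740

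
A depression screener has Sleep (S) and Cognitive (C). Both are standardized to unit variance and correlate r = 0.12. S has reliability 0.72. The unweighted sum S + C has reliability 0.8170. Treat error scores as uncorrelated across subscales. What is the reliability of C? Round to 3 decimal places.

0.870

Var(S+C) = 2 + 2·0.12 = 2.240.
True-score variance = ρ_S + ρ_C + 2·0.12, so 0.8170 = (0.72 + ρ_C + 0.24) / 2.240.
ρ_C = 0.8170·2.240 − 0.72 − 0.24 = 0.870.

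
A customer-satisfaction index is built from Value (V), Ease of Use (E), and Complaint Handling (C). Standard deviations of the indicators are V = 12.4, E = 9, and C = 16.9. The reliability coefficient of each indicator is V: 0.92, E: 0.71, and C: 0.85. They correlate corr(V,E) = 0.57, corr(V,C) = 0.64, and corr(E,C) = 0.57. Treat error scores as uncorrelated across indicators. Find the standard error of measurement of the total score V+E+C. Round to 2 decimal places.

Var(total) = 520.37 + 568.855 = 1089.22.
True-score variance = 441.738 + 568.855 = 1010.59, so reliability = 0.9278.
Error variance = 1089.22 − 1010.59 = 78.6323; SEM = √78.6323 = 8.87.

8.87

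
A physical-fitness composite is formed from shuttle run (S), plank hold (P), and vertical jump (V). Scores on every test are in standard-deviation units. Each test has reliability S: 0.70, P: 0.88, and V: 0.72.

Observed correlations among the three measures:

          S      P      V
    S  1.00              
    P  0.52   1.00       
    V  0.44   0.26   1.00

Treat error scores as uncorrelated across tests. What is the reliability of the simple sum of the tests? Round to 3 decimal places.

0.871

Var(S+P+V) = 3 + 2·[0.52 + 0.44 + 0.26] = 3 + 2.44 = 5.44.
With uncorrelated errors the cross-covariances are all true-score covariance, so they carry over unchanged; only the diagonal terms shrink to ρᵢσᵢ².
True-score variance = [0.70 + 0.88 + 0.72] + 2.44 = 2.3 + 2.44 = 4.74.
Reliability = 4.74 / 5.44 = 0.871.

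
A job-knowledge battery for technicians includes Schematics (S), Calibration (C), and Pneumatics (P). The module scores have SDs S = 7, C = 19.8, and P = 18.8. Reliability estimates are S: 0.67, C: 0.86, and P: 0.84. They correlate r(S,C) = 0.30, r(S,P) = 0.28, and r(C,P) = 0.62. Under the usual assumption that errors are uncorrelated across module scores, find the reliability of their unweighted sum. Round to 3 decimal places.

Var(S+C+P) = 7² + 19.8² + 18.8² + 2·[7·19.8·0.30 + 7·18.8·0.28 + 19.8·18.8·0.62] = 794.48 + 618.434 = 1412.91.
Because errors are independent across components, Cov(Tᵢ,Tⱼ) = Cov(Xᵢ,Xⱼ); the off-diagonal part of the true-score variance is the same as above.
True-score variance = [7²·0.67 + 19.8²·0.86 + 18.8²·0.84] + 618.434 = 666.874 + 618.434 = 1285.31.
Reliability = 1285.31 / 1412.91 = 0.910.

0.910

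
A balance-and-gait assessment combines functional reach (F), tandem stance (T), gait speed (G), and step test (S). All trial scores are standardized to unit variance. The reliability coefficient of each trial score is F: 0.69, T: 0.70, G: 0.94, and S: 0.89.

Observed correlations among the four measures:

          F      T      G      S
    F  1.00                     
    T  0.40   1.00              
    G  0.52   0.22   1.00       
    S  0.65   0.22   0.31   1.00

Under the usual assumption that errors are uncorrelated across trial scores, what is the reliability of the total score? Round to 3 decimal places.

Var(F+T+G+S) = 4 + 2·[0.40 + 0.52 + 0.65 + 0.22 + 0.22 + 0.31] = 4 + 4.64 = 8.64.
Under uncorrelated errors the observed covariances equal the true-score covariances, so only the own-variance terms attenuate.
True-score variance = [0.69 + 0.70 + 0.94 + 0.89] + 4.64 = 3.22 + 4.64 = 7.86.
Reliability = 7.86 / 8.64 = 0.910.

0.910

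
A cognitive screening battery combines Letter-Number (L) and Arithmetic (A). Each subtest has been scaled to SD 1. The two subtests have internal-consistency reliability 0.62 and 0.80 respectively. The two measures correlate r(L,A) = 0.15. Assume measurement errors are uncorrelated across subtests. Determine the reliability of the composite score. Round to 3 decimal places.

Var(L+A) = 2 + 2·[0.15] = 2 + 0.3 = 2.3.
Under uncorrelated errors the observed covariances equal the true-score covariances, so only the own-variance terms attenuate.
True-score variance = [0.62 + 0.80] + 0.3 = 1.42 + 0.3 = 1.72.
Reliability = 1.72 / 2.3 = 0.748.

0.748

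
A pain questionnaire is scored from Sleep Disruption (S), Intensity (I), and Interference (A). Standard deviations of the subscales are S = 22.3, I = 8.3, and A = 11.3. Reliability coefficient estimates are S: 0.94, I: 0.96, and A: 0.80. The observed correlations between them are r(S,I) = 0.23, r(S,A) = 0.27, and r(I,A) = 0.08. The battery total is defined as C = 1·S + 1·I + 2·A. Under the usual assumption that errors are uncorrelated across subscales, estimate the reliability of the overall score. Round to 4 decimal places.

0.9080

Var(C) = 22.3² + 8.3² + 2²·11.3² + 2·[22.3·8.3·0.23 + 2·22.3·11.3·0.27 + 2·8.3·11.3·0.08] = 1076.94 + 387.303 = 1464.24.
Under uncorrelated errors the observed covariances equal the true-score covariances, so only the own-variance terms attenuate.
True-score variance = [22.3²·0.94 + 8.3²·0.96 + 2²·11.3²·0.80] + 387.303 = 942.195 + 387.303 = 1329.5.
Reliability = 1329.5 / 1464.24 = 0.9080.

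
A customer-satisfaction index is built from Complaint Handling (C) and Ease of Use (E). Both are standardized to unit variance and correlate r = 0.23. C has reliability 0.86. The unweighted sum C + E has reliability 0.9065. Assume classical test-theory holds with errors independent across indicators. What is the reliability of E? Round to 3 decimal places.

Var(C+E) = 2 + 2·0.23 = 2.460.
True-score variance = ρ_C + ρ_E + 2·0.23, so 0.9065 = (0.86 + ρ_E + 0.46) / 2.460.
ρ_E = 0.9065·2.460 − 0.86 − 0.46 = 0.910.

0.910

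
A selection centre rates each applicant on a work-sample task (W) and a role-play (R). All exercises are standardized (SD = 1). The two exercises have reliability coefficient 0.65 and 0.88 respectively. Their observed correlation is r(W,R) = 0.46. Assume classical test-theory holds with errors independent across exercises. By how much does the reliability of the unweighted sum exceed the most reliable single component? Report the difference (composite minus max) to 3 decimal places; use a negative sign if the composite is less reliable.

-0.041

Var(sum) = 2 + 0.92 = 2.92; true-score variance = 1.53 + 0.92 = 2.45; composite reliability = 0.8390.
Max component reliability = 0.8800.
Difference = 0.8390 − 0.8800 = -0.041.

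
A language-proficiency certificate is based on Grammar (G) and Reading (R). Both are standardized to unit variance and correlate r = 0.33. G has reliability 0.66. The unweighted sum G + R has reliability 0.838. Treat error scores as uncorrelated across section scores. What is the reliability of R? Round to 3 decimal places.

0.909

Var(G+R) = 2 + 2·0.33 = 2.660.
True-score variance = ρ_G + ρ_R + 2·0.33, so 0.838 = (0.66 + ρ_R + 0.66) / 2.660.
ρ_R = 0.838·2.660 − 0.66 − 0.66 = 0.909.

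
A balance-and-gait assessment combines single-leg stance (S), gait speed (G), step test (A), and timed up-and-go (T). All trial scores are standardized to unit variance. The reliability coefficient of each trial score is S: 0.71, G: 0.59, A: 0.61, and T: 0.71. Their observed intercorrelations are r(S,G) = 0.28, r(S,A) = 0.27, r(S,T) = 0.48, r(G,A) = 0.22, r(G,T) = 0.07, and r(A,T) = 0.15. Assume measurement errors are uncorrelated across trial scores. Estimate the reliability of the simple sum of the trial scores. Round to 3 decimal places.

0.801

Var(S+G+A+T) = 4 + 2·[0.28 + 0.27 + 0.48 + 0.22 + 0.07 + 0.15] = 4 + 2.94 = 6.94.
With uncorrelated errors the cross-covariances are all true-score covariance, so they carry over unchanged; only the diagonal terms shrink to ρᵢσᵢ².
True-score variance = [0.71 + 0.59 + 0.61 + 0.71] + 2.94 = 2.62 + 2.94 = 5.56.
Reliability = 5.56 / 6.94 = 0.801.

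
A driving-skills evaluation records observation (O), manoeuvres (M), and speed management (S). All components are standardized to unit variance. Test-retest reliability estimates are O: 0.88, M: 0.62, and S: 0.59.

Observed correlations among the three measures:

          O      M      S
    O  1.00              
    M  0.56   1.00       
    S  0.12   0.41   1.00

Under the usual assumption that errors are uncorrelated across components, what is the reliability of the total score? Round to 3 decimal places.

Var(O+M+S) = 3 + 2·[0.56 + 0.12 + 0.41] = 3 + 2.18 = 5.18.
Under uncorrelated errors the observed covariances equal the true-score covariances, so only the own-variance terms attenuate.
True-score variance = [0.88 + 0.62 + 0.59] + 2.18 = 2.09 + 2.18 = 4.27.
Reliability = 4.27 / 5.18 = 0.824.

0.824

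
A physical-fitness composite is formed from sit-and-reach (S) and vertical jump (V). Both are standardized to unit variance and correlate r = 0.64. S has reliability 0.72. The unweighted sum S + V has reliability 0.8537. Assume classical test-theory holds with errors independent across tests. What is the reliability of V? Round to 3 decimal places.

Var(S+V) = 2 + 2·0.64 = 3.280.
True-score variance = ρ_S + ρ_V + 2·0.64, so 0.8537 = (0.72 + ρ_V + 1.28) / 3.280.
ρ_V = 0.8537·3.280 − 0.72 − 1.28 = 0.800.

0.800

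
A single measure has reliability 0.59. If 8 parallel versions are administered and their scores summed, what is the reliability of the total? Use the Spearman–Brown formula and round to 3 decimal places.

0.920

ρ_k = kρ / (1 + (k−1)ρ) = 8·0.59 / (1 + 7·0.59) = 4.720 / 5.130 = 0.920.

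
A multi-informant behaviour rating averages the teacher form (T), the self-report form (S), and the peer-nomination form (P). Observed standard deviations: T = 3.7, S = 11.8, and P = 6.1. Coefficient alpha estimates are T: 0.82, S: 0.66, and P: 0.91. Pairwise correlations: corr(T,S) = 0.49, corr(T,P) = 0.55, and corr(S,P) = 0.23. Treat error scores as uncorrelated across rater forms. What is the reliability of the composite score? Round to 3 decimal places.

Var(T+S+P) = 3.7² + 11.8² + 6.1² + 2·[3.7·11.8·0.49 + 3.7·6.1·0.55 + 11.8·6.1·0.23] = 190.14 + 100.725 = 290.865.
Under uncorrelated errors the observed covariances equal the true-score covariances, so only the own-variance terms attenuate.
True-score variance = [3.7²·0.82 + 11.8²·0.66 + 6.1²·0.91] + 100.725 = 136.985 + 100.725 = 237.71.
Reliability = 237.71 / 290.865 = 0.817.

0.817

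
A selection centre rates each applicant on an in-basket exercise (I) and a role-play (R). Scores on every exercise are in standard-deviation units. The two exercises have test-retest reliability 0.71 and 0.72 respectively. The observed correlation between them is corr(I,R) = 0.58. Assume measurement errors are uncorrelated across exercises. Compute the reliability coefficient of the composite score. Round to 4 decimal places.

Var(I+R) = 2 + 2·[0.58] = 2 + 1.16 = 3.16.
With uncorrelated errors the cross-covariances are all true-score covariance, so they carry over unchanged; only the diagonal terms shrink to ρᵢσᵢ².
True-score variance = [0.71 + 0.72] + 1.16 = 1.43 + 1.16 = 2.59.
Reliability = 2.59 / 3.16 = 0.8196.

0.8196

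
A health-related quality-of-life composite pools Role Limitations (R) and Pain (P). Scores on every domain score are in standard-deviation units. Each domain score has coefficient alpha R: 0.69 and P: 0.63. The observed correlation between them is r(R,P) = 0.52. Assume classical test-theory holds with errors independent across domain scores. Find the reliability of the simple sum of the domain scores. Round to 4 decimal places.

Var(R+P) = 2 + 2·[0.52] = 2 + 1.04 = 3.04.
Because errors are independent across components, Cov(Tᵢ,Tⱼ) = Cov(Xᵢ,Xⱼ); the off-diagonal part of the true-score variance is the same as above.
True-score variance = [0.69 + 0.63] + 1.04 = 1.32 + 1.04 = 2.36.
Reliability = 2.36 / 3.04 = 0.7763.

0.7763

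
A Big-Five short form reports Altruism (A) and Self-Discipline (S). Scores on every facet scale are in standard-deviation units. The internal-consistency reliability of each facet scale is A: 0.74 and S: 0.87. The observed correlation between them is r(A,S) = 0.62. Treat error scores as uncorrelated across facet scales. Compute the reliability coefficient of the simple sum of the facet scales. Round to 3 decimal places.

0.880

Var(A+S) = 2 + 2·[0.62] = 2 + 1.24 = 3.24.
Because errors are independent across components, Cov(Tᵢ,Tⱼ) = Cov(Xᵢ,Xⱼ); the off-diagonal part of the true-score variance is the same as above.
True-score variance = [0.74 + 0.87] + 1.24 = 1.61 + 1.24 = 2.85.
Reliability = 2.85 / 3.24 = 0.880.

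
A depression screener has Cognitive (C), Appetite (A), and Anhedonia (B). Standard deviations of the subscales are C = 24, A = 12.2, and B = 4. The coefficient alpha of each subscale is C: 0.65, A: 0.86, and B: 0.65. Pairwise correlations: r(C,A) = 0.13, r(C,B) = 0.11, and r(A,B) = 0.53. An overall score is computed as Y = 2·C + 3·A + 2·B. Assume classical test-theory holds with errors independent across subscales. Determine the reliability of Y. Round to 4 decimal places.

0.7771

Var(Y) = 2²·24² + 3²·12.2² + 2²·4² + 2·[6·24·12.2·0.13 + 4·24·4·0.11 + 6·12.2·4·0.53] = 3707.56 + 851.616 = 4559.18.
Under uncorrelated errors the observed covariances equal the true-score covariances, so only the own-variance terms attenuate.
True-score variance = [2²·24²·0.65 + 3²·12.2²·0.86 + 2²·4²·0.65] + 851.616 = 2691.22 + 851.616 = 3542.84.
Reliability = 3542.84 / 4559.18 = 0.7771.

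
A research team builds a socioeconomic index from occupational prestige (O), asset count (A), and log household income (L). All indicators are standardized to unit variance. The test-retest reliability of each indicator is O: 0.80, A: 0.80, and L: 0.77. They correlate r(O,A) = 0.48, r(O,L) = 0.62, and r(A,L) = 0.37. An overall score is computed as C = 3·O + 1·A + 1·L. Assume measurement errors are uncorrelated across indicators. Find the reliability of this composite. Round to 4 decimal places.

Var(C) = 3² + 1 + 1 + 2·[3·0.48 + 3·0.62 + 0.37] = 11 + 7.34 = 18.34.
Because errors are independent across components, Cov(Tᵢ,Tⱼ) = Cov(Xᵢ,Xⱼ); the off-diagonal part of the true-score variance is the same as above.
True-score variance = [3²·0.80 + 0.80 + 0.77] + 7.34 = 8.77 + 7.34 = 16.11.
Reliability = 16.11 / 18.34 = 0.8784.

0.8784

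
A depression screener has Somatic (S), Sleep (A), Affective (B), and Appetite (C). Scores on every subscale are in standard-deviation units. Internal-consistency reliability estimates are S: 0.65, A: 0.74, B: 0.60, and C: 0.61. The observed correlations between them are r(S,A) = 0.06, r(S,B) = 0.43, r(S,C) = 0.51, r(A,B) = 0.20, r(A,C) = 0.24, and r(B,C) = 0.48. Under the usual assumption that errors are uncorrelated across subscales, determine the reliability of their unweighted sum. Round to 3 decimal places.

Var(S+A+B+C) = 4 + 2·[0.06 + 0.43 + 0.51 + 0.20 + 0.24 + 0.48] = 4 + 3.84 = 7.84.
Under uncorrelated errors the observed covariances equal the true-score covariances, so only the own-variance terms attenuate.
True-score variance = [0.65 + 0.74 + 0.60 + 0.61] + 3.84 = 2.6 + 3.84 = 6.44.
Reliability = 6.44 / 7.84 = 0.821.

0.821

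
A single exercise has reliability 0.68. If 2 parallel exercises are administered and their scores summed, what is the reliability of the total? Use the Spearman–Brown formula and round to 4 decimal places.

ρ_k = kρ / (1 + (k−1)ρ) = 2·0.68 / (1 + 1·0.68) = 1.360 / 1.680 = 0.8095.

0.8095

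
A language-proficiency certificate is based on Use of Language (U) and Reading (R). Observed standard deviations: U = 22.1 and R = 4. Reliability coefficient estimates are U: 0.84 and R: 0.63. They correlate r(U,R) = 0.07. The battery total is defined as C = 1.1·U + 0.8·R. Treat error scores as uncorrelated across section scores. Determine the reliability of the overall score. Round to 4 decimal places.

0.8393

Var(C) = 1.1²·22.1² + 0.8²·4² + 2·[0.88·22.1·4·0.07] = 601.216 + 10.8909 = 612.107.
With uncorrelated errors the cross-covariances are all true-score covariance, so they carry over unchanged; only the diagonal terms shrink to ρᵢσᵢ².
True-score variance = [1.1²·22.1²·0.84 + 0.8²·4²·0.63] + 10.8909 = 502.871 + 10.8909 = 513.762.
Reliability = 513.762 / 612.107 = 0.8393.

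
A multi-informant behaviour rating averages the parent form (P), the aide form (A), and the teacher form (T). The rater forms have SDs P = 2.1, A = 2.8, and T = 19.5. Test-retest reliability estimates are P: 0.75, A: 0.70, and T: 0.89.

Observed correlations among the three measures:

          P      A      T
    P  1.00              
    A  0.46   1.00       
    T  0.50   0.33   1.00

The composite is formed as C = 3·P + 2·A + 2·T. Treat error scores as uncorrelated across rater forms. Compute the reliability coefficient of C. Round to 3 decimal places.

0.907

Var(C) = 3²·2.1² + 2²·2.8² + 2²·19.5² + 2·[6·2.1·2.8·0.46 + 6·2.1·19.5·0.50 + 4·2.8·19.5·0.33] = 1592.05 + 422.302 = 2014.35.
With uncorrelated errors the cross-covariances are all true-score covariance, so they carry over unchanged; only the diagonal terms shrink to ρᵢσᵢ².
True-score variance = [3²·2.1²·0.75 + 2²·2.8²·0.70 + 2²·19.5²·0.89] + 422.302 = 1405.41 + 422.302 = 1827.71.
Reliability = 1827.71 / 2014.35 = 0.907.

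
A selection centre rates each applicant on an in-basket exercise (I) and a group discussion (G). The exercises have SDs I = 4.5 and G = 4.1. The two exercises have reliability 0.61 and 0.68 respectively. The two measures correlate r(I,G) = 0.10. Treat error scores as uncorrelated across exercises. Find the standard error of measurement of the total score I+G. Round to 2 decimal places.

3.64

Var(total) = 37.06 + 3.69 = 40.75.
True-score variance = 23.7833 + 3.69 = 27.4733, so reliability = 0.6742.
Error variance = 40.75 − 27.4733 = 13.2767; SEM = √13.2767 = 3.64.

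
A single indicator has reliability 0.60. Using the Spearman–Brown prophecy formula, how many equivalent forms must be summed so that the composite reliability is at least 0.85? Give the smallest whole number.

k ≥ ρ*(1−ρ₁)/(ρ₁(1−ρ*)) = 0.85·0.40 / (0.60·0.15) = 3.778.
Smallest integer k = 4.

4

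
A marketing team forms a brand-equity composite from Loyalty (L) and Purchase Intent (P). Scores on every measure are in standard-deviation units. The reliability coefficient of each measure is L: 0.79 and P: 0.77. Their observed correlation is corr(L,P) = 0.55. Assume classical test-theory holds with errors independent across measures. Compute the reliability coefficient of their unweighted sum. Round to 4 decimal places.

0.8581

Var(L+P) = 2 + 2·[0.55] = 2 + 1.1 = 3.1.
With uncorrelated errors the cross-covariances are all true-score covariance, so they carry over unchanged; only the diagonal terms shrink to ρᵢσᵢ².
True-score variance = [0.79 + 0.77] + 1.1 = 1.56 + 1.1 = 2.66.
Reliability = 2.66 / 3.1 = 0.8581.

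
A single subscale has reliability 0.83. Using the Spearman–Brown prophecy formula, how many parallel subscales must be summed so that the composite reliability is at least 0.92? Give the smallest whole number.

k ≥ ρ*(1−ρ₁)/(ρ₁(1−ρ*)) = 0.92·0.17 / (0.83·0.08) = 2.355.
Smallest integer k = 3.

3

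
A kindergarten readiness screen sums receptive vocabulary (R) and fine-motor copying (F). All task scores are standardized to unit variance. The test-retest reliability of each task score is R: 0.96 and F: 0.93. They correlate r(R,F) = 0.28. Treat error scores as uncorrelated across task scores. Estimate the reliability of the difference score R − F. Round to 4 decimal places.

0.9236

Var(R−F) = 1 + 1 − 2·0.28 = 2 − 0.56 = 1.44.
Because errors are independent across components, Cov(Tᵢ,Tⱼ) = Cov(Xᵢ,Xⱼ); the off-diagonal part of the true-score variance is the same as above.
True-score variance = [0.96 + 0.93] − 0.56 = 1.89 − 0.56 = 1.33.
Reliability = 1.33 / 1.44 = 0.9236.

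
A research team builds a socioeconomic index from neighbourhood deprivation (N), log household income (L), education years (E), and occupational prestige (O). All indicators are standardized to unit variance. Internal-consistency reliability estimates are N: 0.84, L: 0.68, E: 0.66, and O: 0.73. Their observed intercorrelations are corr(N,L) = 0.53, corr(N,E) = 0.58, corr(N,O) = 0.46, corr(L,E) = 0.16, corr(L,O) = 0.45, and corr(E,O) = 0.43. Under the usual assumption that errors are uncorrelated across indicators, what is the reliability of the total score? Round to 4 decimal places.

Var(N+L+E+O) = 4 + 2·[0.53 + 0.58 + 0.46 + 0.16 + 0.45 + 0.43] = 4 + 5.22 = 9.22.
With uncorrelated errors the cross-covariances are all true-score covariance, so they carry over unchanged; only the diagonal terms shrink to ρᵢσᵢ².
True-score variance = [0.84 + 0.68 + 0.66 + 0.73] + 5.22 = 2.91 + 5.22 = 8.13.
Reliability = 8.13 / 9.22 = 0.8818.

0.8818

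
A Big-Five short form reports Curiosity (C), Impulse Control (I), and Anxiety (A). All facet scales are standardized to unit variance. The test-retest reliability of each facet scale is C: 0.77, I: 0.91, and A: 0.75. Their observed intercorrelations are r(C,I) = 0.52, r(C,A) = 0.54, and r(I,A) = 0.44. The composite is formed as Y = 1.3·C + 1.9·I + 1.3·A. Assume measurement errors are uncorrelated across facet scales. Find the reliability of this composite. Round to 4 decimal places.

Var(Y) = 1.3² + 1.9² + 1.3² + 2·[2.47·0.52 + 1.69·0.54 + 2.47·0.44] = 6.99 + 6.5676 = 13.5576.
Under uncorrelated errors the observed covariances equal the true-score covariances, so only the own-variance terms attenuate.
True-score variance = [1.3²·0.77 + 1.9²·0.91 + 1.3²·0.75] + 6.5676 = 5.8539 + 6.5676 = 12.4215.
Reliability = 12.4215 / 13.5576 = 0.9162.

0.9162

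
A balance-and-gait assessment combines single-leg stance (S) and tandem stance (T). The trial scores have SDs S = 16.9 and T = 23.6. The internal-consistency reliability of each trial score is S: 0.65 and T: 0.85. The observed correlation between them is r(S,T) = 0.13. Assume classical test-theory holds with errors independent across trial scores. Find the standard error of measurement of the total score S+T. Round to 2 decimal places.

Var(total) = 842.57 + 103.698 = 946.268.
True-score variance = 659.062 + 103.698 = 762.761, so reliability = 0.8061.
Error variance = 946.268 − 762.761 = 183.507; SEM = √183.507 = 13.55.

13.55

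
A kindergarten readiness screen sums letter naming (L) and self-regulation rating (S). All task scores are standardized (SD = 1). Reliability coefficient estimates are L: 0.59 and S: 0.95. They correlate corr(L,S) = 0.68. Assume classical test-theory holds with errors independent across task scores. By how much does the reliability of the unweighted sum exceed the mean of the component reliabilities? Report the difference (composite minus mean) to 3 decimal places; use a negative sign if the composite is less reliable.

0.093

Var(sum) = 2 + 1.36 = 3.36; true-score variance = 1.54 + 1.36 = 2.9; composite reliability = 0.8631.
Mean component reliability = 0.7700.
Difference = 0.8631 − 0.7700 = 0.093.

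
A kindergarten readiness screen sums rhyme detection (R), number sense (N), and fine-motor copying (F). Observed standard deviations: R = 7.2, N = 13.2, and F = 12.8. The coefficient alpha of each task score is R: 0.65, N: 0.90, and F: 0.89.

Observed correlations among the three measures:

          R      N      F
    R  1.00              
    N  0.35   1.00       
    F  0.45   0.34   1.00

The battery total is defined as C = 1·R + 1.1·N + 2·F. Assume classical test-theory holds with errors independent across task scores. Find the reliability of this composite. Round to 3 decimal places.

0.921

Var(C) = 7.2² + 1.1²·13.2² + 2²·12.8² + 2·[1.1·7.2·13.2·0.35 + 2·7.2·12.8·0.45 + 2.2·13.2·12.8·0.34] = 918.03 + 491.833 = 1409.86.
With uncorrelated errors the cross-covariances are all true-score covariance, so they carry over unchanged; only the diagonal terms shrink to ρᵢσᵢ².
True-score variance = [7.2²·0.65 + 1.1²·13.2²·0.90 + 2²·12.8²·0.89] + 491.833 = 806.714 + 491.833 = 1298.55.
Reliability = 1298.55 / 1409.86 = 0.921.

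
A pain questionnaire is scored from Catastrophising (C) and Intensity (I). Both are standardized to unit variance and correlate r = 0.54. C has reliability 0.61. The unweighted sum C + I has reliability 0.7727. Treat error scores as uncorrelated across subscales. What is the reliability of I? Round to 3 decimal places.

0.690

Var(C+I) = 2 + 2·0.54 = 3.080.
True-score variance = ρ_C + ρ_I + 2·0.54, so 0.7727 = (0.61 + ρ_I + 1.08) / 3.080.
ρ_I = 0.7727·3.080 − 0.61 − 1.08 = 0.690.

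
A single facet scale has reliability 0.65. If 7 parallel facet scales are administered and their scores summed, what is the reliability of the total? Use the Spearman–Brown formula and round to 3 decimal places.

0.929

ρ_k = kρ / (1 + (k−1)ρ) = 7·0.65 / (1 + 6·0.65) = 4.550 / 4.900 = 0.929.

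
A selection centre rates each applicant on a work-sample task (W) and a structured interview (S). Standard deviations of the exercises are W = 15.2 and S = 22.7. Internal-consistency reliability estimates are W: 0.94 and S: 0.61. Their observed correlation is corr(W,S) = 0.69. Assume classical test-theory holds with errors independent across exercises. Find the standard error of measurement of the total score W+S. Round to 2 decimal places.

14.66

Var(total) = 746.33 + 476.155 = 1222.49.
True-score variance = 531.505 + 476.155 = 1007.66, so reliability = 0.8243.
Error variance = 1222.49 − 1007.66 = 214.825; SEM = √214.825 = 14.66.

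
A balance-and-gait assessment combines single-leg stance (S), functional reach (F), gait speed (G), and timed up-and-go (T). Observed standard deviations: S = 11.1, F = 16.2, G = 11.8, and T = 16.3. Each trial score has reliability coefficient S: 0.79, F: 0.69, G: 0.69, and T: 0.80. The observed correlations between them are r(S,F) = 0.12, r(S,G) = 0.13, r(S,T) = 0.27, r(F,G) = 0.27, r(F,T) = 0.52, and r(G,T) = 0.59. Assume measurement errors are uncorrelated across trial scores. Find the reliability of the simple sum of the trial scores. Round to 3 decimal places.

0.870

Var(S+F+G+T) = 11.1² + 16.2² + 11.8² + 16.3² + 2·[11.1·16.2·0.12 + 11.1·11.8·0.13 + 11.1·16.3·0.27 + 16.2·11.8·0.27 + 16.2·16.3·0.52 + 11.8·16.3·0.59] = 790.58 + 779.724 = 1570.3.
Under uncorrelated errors the observed covariances equal the true-score covariances, so only the own-variance terms attenuate.
True-score variance = [11.1²·0.79 + 16.2²·0.69 + 11.8²·0.69 + 16.3²·0.80] + 779.724 = 587.047 + 779.724 = 1366.77.
Reliability = 1366.77 / 1570.3 = 0.870.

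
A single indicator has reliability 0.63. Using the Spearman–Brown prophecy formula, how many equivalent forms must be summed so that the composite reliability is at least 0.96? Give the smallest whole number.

k ≥ ρ*(1−ρ₁)/(ρ₁(1−ρ*)) = 0.96·0.37 / (0.63·0.04) = 14.095.
Smallest integer k = 15.

15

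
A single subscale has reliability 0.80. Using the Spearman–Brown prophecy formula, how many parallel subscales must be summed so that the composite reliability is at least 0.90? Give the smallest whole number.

k ≥ ρ*(1−ρ₁)/(ρ₁(1−ρ*)) = 0.90·0.20 / (0.80·0.10) = 2.250.
Smallest integer k = 3.

3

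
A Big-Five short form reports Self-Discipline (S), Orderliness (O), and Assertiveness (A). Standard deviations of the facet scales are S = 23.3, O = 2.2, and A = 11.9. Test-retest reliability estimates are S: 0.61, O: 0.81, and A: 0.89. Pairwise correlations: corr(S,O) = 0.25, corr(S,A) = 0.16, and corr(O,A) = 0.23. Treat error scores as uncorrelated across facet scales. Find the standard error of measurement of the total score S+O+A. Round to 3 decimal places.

Var(total) = 689.34 + 126.399 = 815.739.
True-score variance = 461.116 + 126.399 = 587.515, so reliability = 0.7202.
Error variance = 815.739 − 587.515 = 228.224; SEM = √228.224 = 15.107.

15.107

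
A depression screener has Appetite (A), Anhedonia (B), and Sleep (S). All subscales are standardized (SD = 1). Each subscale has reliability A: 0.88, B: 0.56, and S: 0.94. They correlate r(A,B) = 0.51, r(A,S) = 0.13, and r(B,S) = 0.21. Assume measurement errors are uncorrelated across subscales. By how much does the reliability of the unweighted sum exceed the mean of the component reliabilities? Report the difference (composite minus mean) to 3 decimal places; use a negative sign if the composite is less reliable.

Var(sum) = 3 + 1.7 = 4.7; true-score variance = 2.38 + 1.7 = 4.08; composite reliability = 0.8681.
Mean component reliability = 0.7933.
Difference = 0.8681 − 0.7933 = 0.075.

0.075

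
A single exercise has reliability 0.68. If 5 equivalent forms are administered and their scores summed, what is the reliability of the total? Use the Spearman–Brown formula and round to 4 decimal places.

0.9140

ρ_k = kρ / (1 + (k−1)ρ) = 5·0.68 / (1 + 4·0.68) = 3.400 / 3.720 = 0.9140.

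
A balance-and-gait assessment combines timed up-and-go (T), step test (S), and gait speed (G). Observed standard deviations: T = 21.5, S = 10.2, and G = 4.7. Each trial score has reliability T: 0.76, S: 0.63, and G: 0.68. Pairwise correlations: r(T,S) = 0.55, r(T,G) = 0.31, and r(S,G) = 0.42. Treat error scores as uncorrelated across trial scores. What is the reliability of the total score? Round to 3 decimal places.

Var(T+S+G) = 21.5² + 10.2² + 4.7² + 2·[21.5·10.2·0.55 + 21.5·4.7·0.31 + 10.2·4.7·0.42] = 588.38 + 344.151 = 932.531.
Under uncorrelated errors the observed covariances equal the true-score covariances, so only the own-variance terms attenuate.
True-score variance = [21.5²·0.76 + 10.2²·0.63 + 4.7²·0.68] + 344.151 = 431.876 + 344.151 = 776.027.
Reliability = 776.027 / 932.531 = 0.832.

0.832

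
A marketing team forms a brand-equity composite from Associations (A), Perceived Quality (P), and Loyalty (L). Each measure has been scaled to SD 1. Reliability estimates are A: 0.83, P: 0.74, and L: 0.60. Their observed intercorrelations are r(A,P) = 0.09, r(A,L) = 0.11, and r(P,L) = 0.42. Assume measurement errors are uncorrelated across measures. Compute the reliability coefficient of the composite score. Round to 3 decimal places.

Var(A+P+L) = 3 + 2·[0.09 + 0.11 + 0.42] = 3 + 1.24 = 4.24.
With uncorrelated errors the cross-covariances are all true-score covariance, so they carry over unchanged; only the diagonal terms shrink to ρᵢσᵢ².
True-score variance = [0.83 + 0.74 + 0.60] + 1.24 = 2.17 + 1.24 = 3.41.
Reliability = 3.41 / 4.24 = 0.804.

0.804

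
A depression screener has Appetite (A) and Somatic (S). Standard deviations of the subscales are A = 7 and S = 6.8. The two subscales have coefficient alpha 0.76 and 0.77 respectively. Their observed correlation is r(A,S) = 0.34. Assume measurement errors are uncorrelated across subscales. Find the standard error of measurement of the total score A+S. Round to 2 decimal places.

4.73

Var(total) = 95.24 + 32.368 = 127.608.
True-score variance = 72.8448 + 32.368 = 105.213, so reliability = 0.8245.
Error variance = 127.608 − 105.213 = 22.3952; SEM = √22.3952 = 4.73.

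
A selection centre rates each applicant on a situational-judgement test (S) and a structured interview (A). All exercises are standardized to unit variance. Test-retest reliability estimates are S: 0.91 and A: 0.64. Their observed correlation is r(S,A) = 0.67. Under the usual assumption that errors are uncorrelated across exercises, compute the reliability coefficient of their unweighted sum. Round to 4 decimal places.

Var(S+A) = 2 + 2·[0.67] = 2 + 1.34 = 3.34.
Because errors are independent across components, Cov(Tᵢ,Tⱼ) = Cov(Xᵢ,Xⱼ); the off-diagonal part of the true-score variance is the same as above.
True-score variance = [0.91 + 0.64] + 1.34 = 1.55 + 1.34 = 2.89.
Reliability = 2.89 / 3.34 = 0.8653.

0.8653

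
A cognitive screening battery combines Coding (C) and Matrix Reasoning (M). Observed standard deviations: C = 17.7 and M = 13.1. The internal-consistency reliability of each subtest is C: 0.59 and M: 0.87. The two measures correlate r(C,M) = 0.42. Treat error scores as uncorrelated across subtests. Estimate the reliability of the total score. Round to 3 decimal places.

Var(C+M) = 17.7² + 13.1² + 2·[17.7·13.1·0.42] = 484.9 + 194.771 = 679.671.
Because errors are independent across components, Cov(Tᵢ,Tⱼ) = Cov(Xᵢ,Xⱼ); the off-diagonal part of the true-score variance is the same as above.
True-score variance = [17.7²·0.59 + 13.1²·0.87] + 194.771 = 334.142 + 194.771 = 528.913.
Reliability = 528.913 / 679.671 = 0.778.

0.778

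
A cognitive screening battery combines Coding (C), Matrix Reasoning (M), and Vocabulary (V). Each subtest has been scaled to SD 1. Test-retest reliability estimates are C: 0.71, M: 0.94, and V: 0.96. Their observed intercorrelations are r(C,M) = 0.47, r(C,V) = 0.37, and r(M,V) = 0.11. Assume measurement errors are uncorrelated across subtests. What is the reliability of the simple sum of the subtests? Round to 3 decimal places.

0.920

Var(C+M+V) = 3 + 2·[0.47 + 0.37 + 0.11] = 3 + 1.9 = 4.9.
Because errors are independent across components, Cov(Tᵢ,Tⱼ) = Cov(Xᵢ,Xⱼ); the off-diagonal part of the true-score variance is the same as above.
True-score variance = [0.71 + 0.94 + 0.96] + 1.9 = 2.61 + 1.9 = 4.51.
Reliability = 4.51 / 4.9 = 0.920.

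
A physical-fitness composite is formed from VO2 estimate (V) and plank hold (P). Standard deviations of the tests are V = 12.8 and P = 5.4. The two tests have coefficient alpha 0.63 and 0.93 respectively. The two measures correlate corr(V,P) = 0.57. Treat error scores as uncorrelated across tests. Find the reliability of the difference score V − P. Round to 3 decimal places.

Var(V−P) = 12.8² + 5.4² − 2·12.8·5.4·0.57 = 193 − 78.7968 = 114.203.
With uncorrelated errors the cross-covariances are all true-score covariance, so they carry over unchanged; only the diagonal terms shrink to ρᵢσᵢ².
True-score variance = [12.8²·0.63 + 5.4²·0.93] − 78.7968 = 130.338 − 78.7968 = 51.5412.
Reliability = 51.5412 / 114.203 = 0.451.

0.451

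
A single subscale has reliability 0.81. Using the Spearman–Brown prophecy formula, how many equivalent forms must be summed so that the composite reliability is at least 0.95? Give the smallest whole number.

5

k ≥ ρ*(1−ρ₁)/(ρ₁(1−ρ*)) = 0.95·0.19 / (0.81·0.05) = 4.457.
Smallest integer k = 5.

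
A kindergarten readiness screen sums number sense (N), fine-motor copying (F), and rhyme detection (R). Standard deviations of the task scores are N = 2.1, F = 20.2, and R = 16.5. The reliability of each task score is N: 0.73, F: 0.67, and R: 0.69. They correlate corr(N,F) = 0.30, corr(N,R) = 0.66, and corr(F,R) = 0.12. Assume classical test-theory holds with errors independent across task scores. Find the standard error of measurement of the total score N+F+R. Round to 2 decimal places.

14.84

Var(total) = 684.7 + 151.182 = 835.882.
True-score variance = 464.459 + 151.182 = 615.641, so reliability = 0.7365.
Error variance = 835.882 − 615.641 = 220.241; SEM = √220.241 = 14.84.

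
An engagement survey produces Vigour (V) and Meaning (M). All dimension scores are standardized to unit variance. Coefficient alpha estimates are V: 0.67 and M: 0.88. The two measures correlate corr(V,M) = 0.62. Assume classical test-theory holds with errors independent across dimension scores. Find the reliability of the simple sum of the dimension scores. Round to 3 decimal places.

Var(V+M) = 2 + 2·[0.62] = 2 + 1.24 = 3.24.
With uncorrelated errors the cross-covariances are all true-score covariance, so they carry over unchanged; only the diagonal terms shrink to ρᵢσᵢ².
True-score variance = [0.67 + 0.88] + 1.24 = 1.55 + 1.24 = 2.79.
Reliability = 2.79 / 3.24 = 0.861.

0.861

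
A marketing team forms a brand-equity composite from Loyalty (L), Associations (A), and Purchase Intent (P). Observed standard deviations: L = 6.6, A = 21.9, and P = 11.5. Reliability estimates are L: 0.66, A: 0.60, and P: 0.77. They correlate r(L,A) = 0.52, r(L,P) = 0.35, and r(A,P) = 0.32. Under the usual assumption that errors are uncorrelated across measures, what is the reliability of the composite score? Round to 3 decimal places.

0.768

Var(L+A+P) = 6.6² + 21.9² + 11.5² + 2·[6.6·21.9·0.52 + 6.6·11.5·0.35 + 21.9·11.5·0.32] = 655.42 + 364.636 = 1020.06.
With uncorrelated errors the cross-covariances are all true-score covariance, so they carry over unchanged; only the diagonal terms shrink to ρᵢσᵢ².
True-score variance = [6.6²·0.66 + 21.9²·0.60 + 11.5²·0.77] + 364.636 = 418.348 + 364.636 = 782.984.
Reliability = 782.984 / 1020.06 = 0.768.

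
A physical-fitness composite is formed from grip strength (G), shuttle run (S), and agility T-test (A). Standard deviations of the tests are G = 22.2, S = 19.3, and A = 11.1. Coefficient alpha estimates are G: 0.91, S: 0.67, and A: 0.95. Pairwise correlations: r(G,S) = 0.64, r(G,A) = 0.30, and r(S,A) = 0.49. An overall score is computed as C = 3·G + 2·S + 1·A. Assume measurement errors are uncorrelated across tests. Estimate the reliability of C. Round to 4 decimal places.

0.9121

Var(C) = 3²·22.2² + 2²·19.3² + 11.1² + 2·[6·22.2·19.3·0.64 + 3·22.2·11.1·0.30 + 2·19.3·11.1·0.49] = 6048.73 + 4154.02 = 10202.7.
Under uncorrelated errors the observed covariances equal the true-score covariances, so only the own-variance terms attenuate.
True-score variance = [3²·22.2²·0.91 + 2²·19.3²·0.67 + 11.1²·0.95] + 4154.02 = 5151.68 + 4154.02 = 9305.7.
Reliability = 9305.7 / 10202.7 = 0.9121.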